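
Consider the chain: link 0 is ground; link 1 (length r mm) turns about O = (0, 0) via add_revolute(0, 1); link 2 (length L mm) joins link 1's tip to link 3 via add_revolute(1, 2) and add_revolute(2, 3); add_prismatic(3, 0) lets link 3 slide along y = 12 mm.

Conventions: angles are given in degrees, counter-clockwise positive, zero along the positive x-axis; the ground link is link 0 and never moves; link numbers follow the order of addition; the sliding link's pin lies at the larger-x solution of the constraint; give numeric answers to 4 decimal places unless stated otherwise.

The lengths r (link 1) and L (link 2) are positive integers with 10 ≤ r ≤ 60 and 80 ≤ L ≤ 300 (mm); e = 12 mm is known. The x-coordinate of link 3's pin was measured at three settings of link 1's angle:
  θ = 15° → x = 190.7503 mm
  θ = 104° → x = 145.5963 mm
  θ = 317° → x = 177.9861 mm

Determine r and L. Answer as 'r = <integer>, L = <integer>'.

constraint per measurement: (x − r cos θ)² + (r sin θ − e)² = L²
subtracting the θ₁ and θ₂ equations cancels the r² and L² terms:
r = (x₁² − x₂²) / (2[(x₁cos θ₁ + e sin θ₁) − (x₂cos θ₂ + e sin θ₂)]) = 36.0000 → r = 36
L² = (x₁ − r cos θ₁)² + (r sin θ₁ − e)² = 24336.0111 → L = 156.0000 → L = 156
check at θ₃=317°: x = 177.9861 (printed 177.9861) ✓

r = 36, L = 156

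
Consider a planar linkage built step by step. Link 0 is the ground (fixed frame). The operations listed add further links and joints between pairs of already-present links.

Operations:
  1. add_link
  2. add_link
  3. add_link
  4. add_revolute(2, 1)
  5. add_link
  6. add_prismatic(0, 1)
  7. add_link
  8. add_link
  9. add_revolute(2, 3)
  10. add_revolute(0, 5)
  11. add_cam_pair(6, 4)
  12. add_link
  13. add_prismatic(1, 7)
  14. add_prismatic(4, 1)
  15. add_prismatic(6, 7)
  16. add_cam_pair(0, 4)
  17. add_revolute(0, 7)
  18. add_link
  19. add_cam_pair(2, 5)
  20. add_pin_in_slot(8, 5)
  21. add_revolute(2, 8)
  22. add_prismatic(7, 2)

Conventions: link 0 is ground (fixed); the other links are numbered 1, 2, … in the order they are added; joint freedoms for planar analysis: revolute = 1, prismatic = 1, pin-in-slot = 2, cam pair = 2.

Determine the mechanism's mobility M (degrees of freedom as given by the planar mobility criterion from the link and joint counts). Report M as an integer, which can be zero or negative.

L=1 J1=0 J2=0
add link → L=2 J1=0 J2=0
add link → L=3 J1=0 J2=0
add link → L=4 J1=0 J2=0
R@2,1 dof=1 J1 → L=4 J1=1 J2=0
add link → L=5 J1=1 J2=0
P@0,1 dof=1 J1 → L=5 J1=2 J2=0
add link → L=6 J1=2 J2=0
add link → L=7 J1=2 J2=0
R@2,3 dof=1 J1 → L=7 J1=3 J2=0
R@0,5 dof=1 J1 → L=7 J1=4 J2=0
C@6,4 dof=2 J2 → L=7 J1=4 J2=1
add link → L=8 J1=4 J2=1
P@1,7 dof=1 J1 → L=8 J1=5 J2=1
P@4,1 dof=1 J1 → L=8 J1=6 J2=1
P@6,7 dof=1 J1 → L=8 J1=7 J2=1
C@0,4 dof=2 J2 → L=8 J1=7 J2=2
R@0,7 dof=1 J1 → L=8 J1=8 J2=2
add link → L=9 J1=8 J2=2
C@2,5 dof=2 J2 → L=9 J1=8 J2=3
PS@8,5 dof=2 J2 → L=9 J1=8 J2=4
R@2,8 dof=1 J1 → L=9 J1=9 J2=4
P@7,2 dof=1 J1 → L=9 J1=10 J2=4
M=3(L−1)−2J1−J2=3·8−2·10−4=0

M = 0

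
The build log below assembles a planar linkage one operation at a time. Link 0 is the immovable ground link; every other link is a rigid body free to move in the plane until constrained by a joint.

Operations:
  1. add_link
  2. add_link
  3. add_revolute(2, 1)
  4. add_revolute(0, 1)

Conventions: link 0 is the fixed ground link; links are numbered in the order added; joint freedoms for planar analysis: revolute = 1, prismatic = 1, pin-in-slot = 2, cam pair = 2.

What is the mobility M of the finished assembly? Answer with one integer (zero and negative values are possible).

L=1 J1=0 J2=0
add link → L=2 J1=0 J2=0
add link → L=3 J1=0 J2=0
R@2,1 dof=1 J1 → L=3 J1=1 J2=0
R@0,1 dof=1 J1 → L=3 J1=2 J2=0
M=3(L−1)−2J1−J2=3·2−2·2−0=2

M = 2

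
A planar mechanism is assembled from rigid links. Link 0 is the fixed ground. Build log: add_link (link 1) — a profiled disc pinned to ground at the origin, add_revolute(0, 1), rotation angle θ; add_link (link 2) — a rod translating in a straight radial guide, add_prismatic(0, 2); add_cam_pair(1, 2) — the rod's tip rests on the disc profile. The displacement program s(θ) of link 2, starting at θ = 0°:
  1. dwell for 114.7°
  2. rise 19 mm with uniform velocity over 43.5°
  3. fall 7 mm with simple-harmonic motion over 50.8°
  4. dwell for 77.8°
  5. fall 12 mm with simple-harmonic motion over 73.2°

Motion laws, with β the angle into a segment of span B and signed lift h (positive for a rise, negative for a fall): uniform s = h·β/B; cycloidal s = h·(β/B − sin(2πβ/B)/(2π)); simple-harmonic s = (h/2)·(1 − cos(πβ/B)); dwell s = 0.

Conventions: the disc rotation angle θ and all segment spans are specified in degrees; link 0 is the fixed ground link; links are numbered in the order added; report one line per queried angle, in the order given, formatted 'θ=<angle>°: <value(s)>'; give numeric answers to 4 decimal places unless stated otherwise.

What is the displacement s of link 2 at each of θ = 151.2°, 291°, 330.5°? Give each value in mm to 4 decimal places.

seg 1 [0°–114.7°] dwell: s stays 0.0000
seg 2 [114.7°–158.2°] uniform, h=19: θ=151.2° here. β=36.5, B=43.5. 19·36.5/43.5 = 15.9425 → s = 15.9425
seg 2 [114.7°–158.2°] uniform, h=19: full span → s += 19 → s = 19.0000
seg 3 [158.2°–209°] simple-harmonic, h=-7: full span → s += -7 → s = 12.0000
seg 4 [209°–286.8°] dwell: s stays 12.0000
seg 5 [286.8°–360°] simple-harmonic, h=-12: θ=291° here. β=4.2, B=73.2. -12/2·(1 − cos(π·0.0574)) = -0.0972 → s = 11.9028
seg 5 [286.8°–360°] simple-harmonic, h=-12: θ=330.5° here. β=43.7, B=73.2. -12/2·(1 − cos(π·0.5970)) = -7.8001 → s = 4.1999

θ=151.2°: 15.9425
θ=291°: 11.9028
θ=330.5°: 4.1999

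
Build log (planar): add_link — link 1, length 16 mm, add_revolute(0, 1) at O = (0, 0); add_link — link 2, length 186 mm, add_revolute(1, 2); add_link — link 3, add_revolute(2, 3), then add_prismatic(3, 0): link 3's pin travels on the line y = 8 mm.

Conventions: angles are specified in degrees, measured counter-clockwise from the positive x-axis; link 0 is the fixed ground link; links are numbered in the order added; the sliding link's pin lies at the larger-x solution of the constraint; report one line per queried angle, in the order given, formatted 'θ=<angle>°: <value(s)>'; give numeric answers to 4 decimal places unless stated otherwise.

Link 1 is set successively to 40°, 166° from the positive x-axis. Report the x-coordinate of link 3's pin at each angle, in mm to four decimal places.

geometry: r = 16 mm, L = 186 mm, e = 8 mm
θ=40°: crank pin P = (r cos θ, r sin θ) = (12.256711, 10.284602)
θ=40°: h = r sin θ − e = 10.284602 − 8 = 2.284602
θ=40°: x = r cos θ + √(L² − h²) = 12.256711 + 185.985969 = 198.242680
θ=166°: crank pin P = (r cos θ, r sin θ) = (-15.524732, 3.870750)
θ=166°: h = r sin θ − e = 3.870750 − 8 = -4.129250
θ=166°: x = r cos θ + √(L² − h²) = -15.524732 + 185.954159 = 170.429428

θ=40°: 198.2427
θ=166°: 170.4294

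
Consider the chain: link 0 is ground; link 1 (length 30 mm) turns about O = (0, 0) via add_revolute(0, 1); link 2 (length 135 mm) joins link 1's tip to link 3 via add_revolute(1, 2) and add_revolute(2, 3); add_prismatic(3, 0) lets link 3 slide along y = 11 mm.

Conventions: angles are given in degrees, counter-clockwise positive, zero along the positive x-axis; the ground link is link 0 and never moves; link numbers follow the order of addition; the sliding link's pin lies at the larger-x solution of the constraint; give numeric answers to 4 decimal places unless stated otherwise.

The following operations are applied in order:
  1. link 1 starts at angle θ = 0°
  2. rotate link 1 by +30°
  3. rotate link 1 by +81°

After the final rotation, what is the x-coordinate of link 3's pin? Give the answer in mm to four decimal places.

geometry: r = 30 mm, L = 135 mm, e = 11 mm; θ starts at 0°
rotate link 1 by +30°: θ ← 0° +30° = 30°
rotate link 1 by +81°: θ ← 30° +81° = 111°
crank pin P = (r cos θ, r sin θ) = (-10.751038, 28.007413)
h = r sin θ − e = 28.007413 − 11 = 17.007413
x = r cos θ + √(L² − h²) = -10.751038 + 133.924411 = 123.173373

123.1734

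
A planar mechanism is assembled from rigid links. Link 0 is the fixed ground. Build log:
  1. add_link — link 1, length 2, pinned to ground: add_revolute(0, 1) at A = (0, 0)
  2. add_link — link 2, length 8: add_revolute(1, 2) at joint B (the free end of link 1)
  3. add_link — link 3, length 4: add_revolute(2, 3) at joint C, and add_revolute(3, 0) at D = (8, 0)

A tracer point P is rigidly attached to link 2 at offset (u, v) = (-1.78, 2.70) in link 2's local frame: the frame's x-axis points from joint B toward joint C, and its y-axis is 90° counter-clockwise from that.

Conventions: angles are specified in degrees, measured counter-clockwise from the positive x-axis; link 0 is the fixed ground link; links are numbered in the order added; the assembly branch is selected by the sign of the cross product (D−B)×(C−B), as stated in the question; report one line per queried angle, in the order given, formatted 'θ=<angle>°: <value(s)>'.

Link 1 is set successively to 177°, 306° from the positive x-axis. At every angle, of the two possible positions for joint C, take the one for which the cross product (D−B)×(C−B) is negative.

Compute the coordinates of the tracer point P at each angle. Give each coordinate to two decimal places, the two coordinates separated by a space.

A=(0,0), D=(8.00,0)
θ=177°: B = A + 2.00·(cos177°, sin177°) = (-1.9973, 0.1047)
θ=177°: |BD| = 9.9978
θ=177°: circle(B,8.00) ∩ circle(D,4.00): a=7.3994, h=3.0411
θ=177°:   candidates: C₊=(5.4336,3.0682) cross=30.405; C₋=(5.3699,-3.0138) cross=-30.405
θ=177°:   branch - wants cross < 0 → take C=(5.3699,-3.0138) (cross=-30.405)
θ=177°: ex = (C−B)/|BC| = (0.9209,-0.3898); ey = (0.3898,0.9209)
θ=177°: P = B + -1.78·ex + 2.70·ey = (-2.5840,3.2849)
θ=306°: B = A + 2.00·(cos306°, sin306°) = (1.1756, -1.6180)
θ=306°: |BD| = 7.0136
θ=306°: circle(B,8.00) ∩ circle(D,4.00): a=6.9287, h=3.9991
θ=306°:   candidates: C₊=(6.9948,3.8716) cross=28.048; C₋=(8.8400,-3.9108) cross=-28.048
θ=306°:   branch - wants cross < 0 → take C=(8.8400,-3.9108) (cross=-28.048)
θ=306°: ex = (C−B)/|BC| = (0.9581,-0.2866); ey = (0.2866,0.9581)
θ=306°: P = B + -1.78·ex + 2.70·ey = (0.2441,1.4788)

θ=177°: -2.58 3.28
θ=306°: 0.24 1.48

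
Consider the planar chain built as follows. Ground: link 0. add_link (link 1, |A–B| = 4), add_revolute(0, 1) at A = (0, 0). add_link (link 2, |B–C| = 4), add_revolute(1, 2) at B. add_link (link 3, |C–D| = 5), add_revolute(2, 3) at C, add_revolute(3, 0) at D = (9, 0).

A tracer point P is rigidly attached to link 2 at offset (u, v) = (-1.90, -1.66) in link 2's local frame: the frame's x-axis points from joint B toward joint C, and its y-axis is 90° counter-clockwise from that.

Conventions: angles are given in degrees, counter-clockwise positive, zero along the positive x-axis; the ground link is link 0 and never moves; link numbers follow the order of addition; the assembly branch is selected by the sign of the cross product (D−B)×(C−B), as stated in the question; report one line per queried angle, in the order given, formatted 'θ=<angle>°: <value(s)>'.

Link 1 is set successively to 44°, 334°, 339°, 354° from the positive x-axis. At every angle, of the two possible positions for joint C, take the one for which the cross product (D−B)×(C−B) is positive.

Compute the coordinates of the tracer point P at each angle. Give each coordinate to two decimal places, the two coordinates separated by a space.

A=(0,0), D=(9.00,0)
θ=44°: B = A + 4.00·(cos44°, sin44°) = (2.8774, 2.7786)
θ=44°: |BD| = 6.7237
θ=44°: circle(B,4.00) ∩ circle(D,5.00): a=2.6925, h=2.9581
θ=44°:   candidates: C₊=(6.5517,4.3596) cross=19.889; C₋=(4.1068,-1.0278) cross=-19.889
θ=44°:   branch + wants cross > 0 → take C=(6.5517,4.3596) (cross=19.889)
θ=44°: ex = (C−B)/|BC| = (0.9186,0.3952); ey = (-0.3952,0.9186)
θ=44°: P = B + -1.90·ex + -1.66·ey = (1.7881,0.5028)
θ=334°: B = A + 4.00·(cos334°, sin334°) = (3.5952, -1.7535)
θ=334°: |BD| = 5.6822
θ=334°: circle(B,4.00) ∩ circle(D,5.00): a=2.0491, h=3.4353
θ=334°:   candidates: C₊=(4.4842,2.1465) cross=19.520; C₋=(6.6044,-4.3887) cross=-19.520
θ=334°:   branch + wants cross > 0 → take C=(4.4842,2.1465) (cross=19.520)
θ=334°: ex = (C−B)/|BC| = (0.2223,0.9750); ey = (-0.9750,0.2223)
θ=334°: P = B + -1.90·ex + -1.66·ey = (4.7914,-3.9749)
θ=339°: B = A + 4.00·(cos339°, sin339°) = (3.7343, -1.4335)
θ=339°: |BD| = 5.4573
θ=339°: circle(B,4.00) ∩ circle(D,5.00): a=1.9041, h=3.5177
θ=339°:   candidates: C₊=(4.6475,2.4609) cross=19.197; C₋=(6.4955,-4.3275) cross=-19.197
θ=339°:   branch + wants cross > 0 → take C=(4.6475,2.4609) (cross=19.197)
θ=339°: ex = (C−B)/|BC| = (0.2283,0.9736); ey = (-0.9736,0.2283)
θ=339°: P = B + -1.90·ex + -1.66·ey = (4.9167,-3.6623)
θ=354°: B = A + 4.00·(cos354°, sin354°) = (3.9781, -0.4181)
θ=354°: |BD| = 5.0393
θ=354°: circle(B,4.00) ∩ circle(D,5.00): a=1.6267, h=3.6543
θ=354°:   candidates: C₊=(5.2959,3.3586) cross=18.415; C₋=(5.9023,-3.9249) cross=-18.415
θ=354°:   branch + wants cross > 0 → take C=(5.2959,3.3586) (cross=18.415)
θ=354°: ex = (C−B)/|BC| = (0.3295,0.9442); ey = (-0.9442,0.3295)
θ=354°: P = B + -1.90·ex + -1.66·ey = (4.9194,-2.7589)

θ=44°: 1.79 0.50
θ=334°: 4.79 -3.97
θ=339°: 4.92 -3.66
θ=354°: 4.92 -2.76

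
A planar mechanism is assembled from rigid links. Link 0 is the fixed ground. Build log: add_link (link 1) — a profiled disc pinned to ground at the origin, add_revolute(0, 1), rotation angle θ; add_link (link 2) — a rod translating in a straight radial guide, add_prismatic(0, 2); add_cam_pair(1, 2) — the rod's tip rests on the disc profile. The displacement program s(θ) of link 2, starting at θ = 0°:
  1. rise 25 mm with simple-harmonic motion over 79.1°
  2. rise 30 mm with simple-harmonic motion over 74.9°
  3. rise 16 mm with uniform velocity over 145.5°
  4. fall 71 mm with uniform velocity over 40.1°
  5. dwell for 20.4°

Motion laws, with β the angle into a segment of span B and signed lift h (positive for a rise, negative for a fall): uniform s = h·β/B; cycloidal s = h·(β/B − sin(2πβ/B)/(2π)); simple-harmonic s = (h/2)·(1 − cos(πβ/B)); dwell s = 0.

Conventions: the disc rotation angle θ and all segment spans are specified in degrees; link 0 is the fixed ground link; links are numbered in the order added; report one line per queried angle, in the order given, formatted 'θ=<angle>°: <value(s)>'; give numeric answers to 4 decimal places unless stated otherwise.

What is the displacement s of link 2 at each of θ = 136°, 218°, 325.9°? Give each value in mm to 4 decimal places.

seg 1 [0°–79.1°] simple-harmonic, h=25: full span → s += 25 → s = 25.0000
seg 2 [79.1°–154°] simple-harmonic, h=30: θ=136° here. β=56.9, B=74.9. 30/2·(1 − cos(π·0.7597)) = 25.9242 → s = 50.9242
seg 2 [79.1°–154°] simple-harmonic, h=30: full span → s += 30 → s = 55.0000
seg 3 [154°–299.5°] uniform, h=16: θ=218° here. β=64, B=145.5. 16·64/145.5 = 7.0378 → s = 62.0378
seg 3 [154°–299.5°] uniform, h=16: full span → s += 16 → s = 71.0000
seg 4 [299.5°–339.6°] uniform, h=-71: θ=325.9° here. β=26.4, B=40.1. -71·26.4/40.1 = -46.7431 → s = 24.2569

θ=136°: 50.9242
θ=218°: 62.0378
θ=325.9°: 24.2569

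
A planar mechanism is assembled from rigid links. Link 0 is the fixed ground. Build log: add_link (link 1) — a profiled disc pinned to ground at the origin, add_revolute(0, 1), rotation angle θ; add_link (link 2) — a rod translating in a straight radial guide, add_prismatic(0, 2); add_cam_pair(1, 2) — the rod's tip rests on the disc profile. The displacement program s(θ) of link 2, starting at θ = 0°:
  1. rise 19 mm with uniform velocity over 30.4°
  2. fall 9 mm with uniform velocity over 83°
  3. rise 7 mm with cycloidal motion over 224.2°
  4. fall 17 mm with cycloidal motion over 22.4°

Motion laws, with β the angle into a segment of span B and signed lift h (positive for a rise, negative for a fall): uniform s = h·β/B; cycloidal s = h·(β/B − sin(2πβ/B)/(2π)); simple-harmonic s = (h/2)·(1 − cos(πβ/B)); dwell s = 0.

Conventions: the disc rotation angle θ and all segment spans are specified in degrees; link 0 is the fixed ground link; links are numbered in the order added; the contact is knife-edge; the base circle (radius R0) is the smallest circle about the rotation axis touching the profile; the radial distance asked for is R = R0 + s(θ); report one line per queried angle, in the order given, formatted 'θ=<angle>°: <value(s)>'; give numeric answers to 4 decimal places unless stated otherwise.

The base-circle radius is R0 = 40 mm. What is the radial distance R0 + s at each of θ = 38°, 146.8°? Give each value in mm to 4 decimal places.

seg 1 [0°–30.4°] uniform, h=19: full span → s += 19 → s = 19.0000
seg 2 [30.4°–113.4°] uniform, h=-9: θ=38° here. β=7.6, B=83. -9·7.6/83 = -0.8241 → s = 18.1759
seg 2 [30.4°–113.4°] uniform, h=-9: full span → s += -9 → s = 10.0000
seg 3 [113.4°–337.6°] cycloidal, h=7: θ=146.8° here. β=33.4, B=224.2. 7·(0.1490 − sin(2π·0.1490)/(2π)) = 0.1457 → s = 10.1457
θ=38°: R = R0 + s = 40 + 18.1759 = 58.1759
θ=146.8°: R = R0 + s = 40 + 10.1457 = 50.1457

θ=38°: 58.1759
θ=146.8°: 50.1457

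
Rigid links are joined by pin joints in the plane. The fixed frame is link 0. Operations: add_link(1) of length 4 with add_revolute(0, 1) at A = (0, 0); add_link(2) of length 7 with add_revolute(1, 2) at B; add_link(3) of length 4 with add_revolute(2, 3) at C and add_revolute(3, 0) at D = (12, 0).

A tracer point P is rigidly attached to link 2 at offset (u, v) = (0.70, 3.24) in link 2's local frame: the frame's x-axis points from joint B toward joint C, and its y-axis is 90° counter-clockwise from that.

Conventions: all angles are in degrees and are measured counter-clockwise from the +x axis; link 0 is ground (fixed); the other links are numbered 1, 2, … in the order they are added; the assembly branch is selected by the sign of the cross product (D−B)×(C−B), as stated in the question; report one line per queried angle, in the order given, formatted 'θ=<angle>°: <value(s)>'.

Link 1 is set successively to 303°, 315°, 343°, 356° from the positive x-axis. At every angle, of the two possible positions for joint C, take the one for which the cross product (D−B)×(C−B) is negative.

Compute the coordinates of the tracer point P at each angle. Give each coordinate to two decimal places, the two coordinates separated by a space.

A=(0,0), D=(12.00,0)
θ=303°: B = A + 4.00·(cos303°, sin303°) = (2.1786, -3.3547)
θ=303°: |BD| = 10.3786
θ=303°: circle(B,7.00) ∩ circle(D,4.00): a=6.7791, h=1.7447
θ=303°:   candidates: C₊=(8.0298,0.4875) cross=18.107; C₋=(9.1577,-2.8145) cross=-18.107
θ=303°:   branch - wants cross < 0 → take C=(9.1577,-2.8145) (cross=-18.107)
θ=303°: ex = (C−B)/|BC| = (0.9970,0.0772); ey = (-0.0772,0.9970)
θ=303°: P = B + 0.70·ex + 3.24·ey = (2.6264,-0.0703)
θ=315°: B = A + 4.00·(cos315°, sin315°) = (2.8284, -2.8284)
θ=315°: |BD| = 9.5978
θ=315°: circle(B,7.00) ∩ circle(D,4.00): a=6.5180, h=2.5525
θ=315°:   candidates: C₊=(8.3048,1.5315) cross=24.498; C₋=(9.8092,-3.3467) cross=-24.498
θ=315°:   branch - wants cross < 0 → take C=(9.8092,-3.3467) (cross=-24.498)
θ=315°: ex = (C−B)/|BC| = (0.9973,-0.0740); ey = (0.0740,0.9973)
θ=315°: P = B + 0.70·ex + 3.24·ey = (3.7664,0.3509)
θ=343°: B = A + 4.00·(cos343°, sin343°) = (3.8252, -1.1695)
θ=343°: |BD| = 8.2580
θ=343°: circle(B,7.00) ∩ circle(D,4.00): a=6.1271, h=3.3851
θ=343°:   candidates: C₊=(9.4111,3.0492) cross=27.954; C₋=(10.3699,-3.6528) cross=-27.954
θ=343°:   branch - wants cross < 0 → take C=(10.3699,-3.6528) (cross=-27.954)
θ=343°: ex = (C−B)/|BC| = (0.9350,-0.3548); ey = (0.3548,0.9350)
θ=343°: P = B + 0.70·ex + 3.24·ey = (5.6291,1.6114)
θ=356°: B = A + 4.00·(cos356°, sin356°) = (3.9903, -0.2790)
θ=356°: |BD| = 8.0146
θ=356°: circle(B,7.00) ∩ circle(D,4.00): a=6.0660, h=3.4933
θ=356°:   candidates: C₊=(9.9310,3.4233) cross=27.997; C₋=(10.1742,-3.5590) cross=-27.997
θ=356°:   branch - wants cross < 0 → take C=(10.1742,-3.5590) (cross=-27.997)
θ=356°: ex = (C−B)/|BC| = (0.8834,-0.4686); ey = (0.4686,0.8834)
θ=356°: P = B + 0.70·ex + 3.24·ey = (6.1268,2.2553)

θ=303°: 2.63 -0.07
θ=315°: 3.77 0.35
θ=343°: 5.63 1.61
θ=356°: 6.13 2.26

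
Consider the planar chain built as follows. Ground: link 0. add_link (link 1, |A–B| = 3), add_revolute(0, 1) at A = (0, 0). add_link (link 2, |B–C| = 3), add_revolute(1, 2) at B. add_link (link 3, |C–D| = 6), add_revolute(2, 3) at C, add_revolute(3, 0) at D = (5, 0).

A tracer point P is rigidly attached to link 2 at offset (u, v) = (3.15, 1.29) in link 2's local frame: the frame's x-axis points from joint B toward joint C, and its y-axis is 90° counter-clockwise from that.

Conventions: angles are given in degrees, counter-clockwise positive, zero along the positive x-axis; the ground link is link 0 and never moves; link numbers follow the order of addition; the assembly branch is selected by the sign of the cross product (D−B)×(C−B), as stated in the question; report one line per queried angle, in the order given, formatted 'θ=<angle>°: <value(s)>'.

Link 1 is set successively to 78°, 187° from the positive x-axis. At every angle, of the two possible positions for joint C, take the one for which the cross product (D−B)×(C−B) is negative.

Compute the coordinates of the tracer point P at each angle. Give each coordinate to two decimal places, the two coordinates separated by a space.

A=(0,0), D=(5.00,0)
θ=78°: B = A + 3.00·(cos78°, sin78°) = (0.6237, 2.9344)
θ=78°: |BD| = 5.2690
θ=78°: circle(B,3.00) ∩ circle(D,6.00): a=0.0724, h=2.9991
θ=78°:   candidates: C₊=(2.3541,5.3851) cross=15.802; C₋=(-0.9864,0.4032) cross=-15.802
θ=78°:   branch - wants cross < 0 → take C=(-0.9864,0.4032) (cross=-15.802)
θ=78°: ex = (C−B)/|BC| = (-0.5367,-0.8438); ey = (0.8438,-0.5367)
θ=78°: P = B + 3.15·ex + 1.29·ey = (0.0215,-0.4158)
θ=187°: B = A + 3.00·(cos187°, sin187°) = (-2.9776, -0.3656)
θ=187°: |BD| = 7.9860
θ=187°: circle(B,3.00) ∩ circle(D,6.00): a=2.3026, h=1.9231
θ=187°:   candidates: C₊=(-0.7655,1.6609) cross=15.358; C₋=(-0.5895,-2.1813) cross=-15.358
θ=187°:   branch - wants cross < 0 → take C=(-0.5895,-2.1813) (cross=-15.358)
θ=187°: ex = (C−B)/|BC| = (0.7961,-0.6052); ey = (0.6052,0.7961)
θ=187°: P = B + 3.15·ex + 1.29·ey = (0.3107,-1.2451)

θ=78°: 0.02 -0.42
θ=187°: 0.31 -1.25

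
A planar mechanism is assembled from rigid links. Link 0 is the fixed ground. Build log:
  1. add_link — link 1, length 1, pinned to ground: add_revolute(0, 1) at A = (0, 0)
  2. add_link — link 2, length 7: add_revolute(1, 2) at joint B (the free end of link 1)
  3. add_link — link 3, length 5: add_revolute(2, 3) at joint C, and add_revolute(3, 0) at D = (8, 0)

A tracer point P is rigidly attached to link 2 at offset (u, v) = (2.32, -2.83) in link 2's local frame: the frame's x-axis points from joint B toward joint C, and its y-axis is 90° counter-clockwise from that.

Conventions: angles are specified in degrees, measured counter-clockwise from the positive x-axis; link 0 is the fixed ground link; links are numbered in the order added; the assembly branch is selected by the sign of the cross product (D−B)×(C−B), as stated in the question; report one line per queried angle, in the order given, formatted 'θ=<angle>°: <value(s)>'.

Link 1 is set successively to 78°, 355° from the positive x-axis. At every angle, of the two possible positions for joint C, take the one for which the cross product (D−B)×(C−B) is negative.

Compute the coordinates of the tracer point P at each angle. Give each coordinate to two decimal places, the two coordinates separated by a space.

A=(0,0), D=(8.00,0)
θ=78°: B = A + 1.00·(cos78°, sin78°) = (0.2079, 0.9781)
θ=78°: |BD| = 7.8532
θ=78°: circle(B,7.00) ∩ circle(D,5.00): a=5.4547, h=4.3871
θ=78°:   candidates: C₊=(6.1665,4.6517) cross=34.453; C₋=(5.0737,-4.0542) cross=-34.453
θ=78°:   branch - wants cross < 0 → take C=(5.0737,-4.0542) (cross=-34.453)
θ=78°: ex = (C−B)/|BC| = (0.6951,-0.7189); ey = (0.7189,0.6951)
θ=78°: P = B + 2.32·ex + -2.83·ey = (-0.2139,-2.6569)
θ=355°: B = A + 1.00·(cos355°, sin355°) = (0.9962, -0.0872)
θ=355°: |BD| = 7.0043
θ=355°: circle(B,7.00) ∩ circle(D,5.00): a=5.2154, h=4.6690
θ=355°:   candidates: C₊=(6.1531,4.6464) cross=32.703; C₋=(6.2693,-4.6909) cross=-32.703
θ=355°:   branch - wants cross < 0 → take C=(6.2693,-4.6909) (cross=-32.703)
θ=355°: ex = (C−B)/|BC| = (0.7533,-0.6577); ey = (0.6577,0.7533)
θ=355°: P = B + 2.32·ex + -2.83·ey = (0.8826,-3.7448)

θ=78°: -0.21 -2.66
θ=355°: 0.88 -3.74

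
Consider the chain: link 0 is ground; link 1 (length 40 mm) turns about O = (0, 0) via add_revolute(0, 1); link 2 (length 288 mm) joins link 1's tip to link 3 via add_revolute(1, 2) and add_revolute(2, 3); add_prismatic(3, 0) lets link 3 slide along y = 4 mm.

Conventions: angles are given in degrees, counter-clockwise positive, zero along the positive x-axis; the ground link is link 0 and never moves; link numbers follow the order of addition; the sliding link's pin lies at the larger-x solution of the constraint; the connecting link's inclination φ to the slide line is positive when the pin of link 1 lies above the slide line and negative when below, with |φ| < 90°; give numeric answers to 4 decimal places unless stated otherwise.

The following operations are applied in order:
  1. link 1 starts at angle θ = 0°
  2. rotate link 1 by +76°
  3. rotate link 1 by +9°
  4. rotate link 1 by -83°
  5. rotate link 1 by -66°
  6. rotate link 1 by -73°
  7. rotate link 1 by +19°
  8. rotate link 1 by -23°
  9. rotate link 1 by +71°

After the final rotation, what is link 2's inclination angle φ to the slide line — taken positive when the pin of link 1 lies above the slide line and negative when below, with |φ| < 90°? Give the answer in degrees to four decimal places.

geometry: r = 40 mm, L = 288 mm, e = 4 mm; θ starts at 0°
rotate link 1 by +76°: θ ← 0° +76° = 76°
rotate link 1 by +9°: θ ← 76° +9° = 85°
rotate link 1 by -83°: θ ← 85° -83° = 2°
rotate link 1 by -66°: θ ← 2° -66° = -64°
rotate link 1 by -73°: θ ← -64° -73° = -137°
rotate link 1 by +19°: θ ← -137° +19° = -118°
rotate link 1 by -23°: θ ← -118° -23° = -141°
rotate link 1 by +71°: θ ← -141° +71° = -70°
h = r sin θ − e = -37.587705 − 4 = -41.587705
sin φ = h / L = -41.587705 / 288 = -0.14440175
φ = arcsin(-0.14440175) = -8.302638°

-8.3026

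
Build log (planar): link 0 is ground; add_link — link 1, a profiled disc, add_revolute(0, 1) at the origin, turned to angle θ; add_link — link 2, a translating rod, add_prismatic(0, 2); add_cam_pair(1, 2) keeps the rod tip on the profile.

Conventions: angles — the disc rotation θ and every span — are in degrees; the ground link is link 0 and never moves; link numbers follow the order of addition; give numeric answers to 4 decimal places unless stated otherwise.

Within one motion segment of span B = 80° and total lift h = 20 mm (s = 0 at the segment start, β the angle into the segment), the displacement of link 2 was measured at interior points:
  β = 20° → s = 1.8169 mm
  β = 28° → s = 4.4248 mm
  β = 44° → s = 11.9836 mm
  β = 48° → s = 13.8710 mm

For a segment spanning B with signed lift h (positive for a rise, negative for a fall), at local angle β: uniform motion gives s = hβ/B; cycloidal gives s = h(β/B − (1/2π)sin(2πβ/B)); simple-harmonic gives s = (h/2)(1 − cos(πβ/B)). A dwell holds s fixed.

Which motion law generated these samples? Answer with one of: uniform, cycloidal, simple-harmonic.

candidates at β/B = r: uniform s = h·r (linear in β); cycloidal s = h·(r − sin(2πr)/(2π)); simple-harmonic s = (h/2)(1 − cos(πr))
β=20°: printed 1.8169 | uniform 5.0000, cycloidal 1.8169, simple-harmonic 2.9289
β=28°: printed 4.4248 | uniform 7.0000, cycloidal 4.4248, simple-harmonic 5.4601
β=44°: printed 11.9836 | uniform 11.0000, cycloidal 11.9836, simple-harmonic 11.5643
β=48°: printed 13.8710 | uniform 12.0000, cycloidal 13.8710, simple-harmonic 13.0902
only one law matches every sample → cycloidal

cycloidal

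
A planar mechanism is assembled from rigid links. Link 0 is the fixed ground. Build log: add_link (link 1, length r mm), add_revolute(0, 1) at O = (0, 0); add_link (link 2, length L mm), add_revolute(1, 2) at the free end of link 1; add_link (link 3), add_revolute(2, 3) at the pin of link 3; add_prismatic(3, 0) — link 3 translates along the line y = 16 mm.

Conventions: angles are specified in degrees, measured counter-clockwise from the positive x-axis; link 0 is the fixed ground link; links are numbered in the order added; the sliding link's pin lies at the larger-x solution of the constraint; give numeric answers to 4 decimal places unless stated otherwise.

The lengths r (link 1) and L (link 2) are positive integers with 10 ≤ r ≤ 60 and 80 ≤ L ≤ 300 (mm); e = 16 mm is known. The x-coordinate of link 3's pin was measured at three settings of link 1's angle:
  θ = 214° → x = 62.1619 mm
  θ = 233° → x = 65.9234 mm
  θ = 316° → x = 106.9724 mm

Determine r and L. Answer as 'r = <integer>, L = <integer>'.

constraint per measurement: (x − r cos θ)² + (r sin θ − e)² = L²
subtracting the θ₁ and θ₂ equations cancels the r² and L² terms:
r = (x₁² − x₂²) / (2[(x₁cos θ₁ + e sin θ₁) − (x₂cos θ₂ + e sin θ₂)]) = 30.0004 → r = 30
L² = (x₁ − r cos θ₁)² + (r sin θ₁ − e)² = 8649.0000 → L = 93.0000 → L = 93
check at θ₃=316°: x = 106.9724 (printed 106.9724) ✓

r = 30, L = 93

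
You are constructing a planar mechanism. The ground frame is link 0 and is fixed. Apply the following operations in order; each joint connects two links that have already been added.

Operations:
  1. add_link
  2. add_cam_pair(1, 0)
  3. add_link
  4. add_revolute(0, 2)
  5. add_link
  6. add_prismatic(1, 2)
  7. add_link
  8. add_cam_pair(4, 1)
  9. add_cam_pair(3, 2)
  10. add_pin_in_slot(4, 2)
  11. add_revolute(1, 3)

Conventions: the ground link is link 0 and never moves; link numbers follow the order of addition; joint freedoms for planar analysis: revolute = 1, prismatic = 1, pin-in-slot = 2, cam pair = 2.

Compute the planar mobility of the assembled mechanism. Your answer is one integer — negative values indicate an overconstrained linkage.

(L,J1,J2)=(1,0,0); link0 fixed
link1: (2,0,0)
C 1-0 [J2]: (2,0,1)
link2: (3,0,1)
R 0-2 [J1]: (3,1,1)
link3: (4,1,1)
P 1-2 [J1]: (4,2,1)
link4: (5,2,1)
C 4-1 [J2]: (5,2,2)
C 3-2 [J2]: (5,2,3)
PS 4-2 [J2]: (5,2,4)
R 1-3 [J1]: (5,3,4)
Grübler: 3·4 − 2·3 − 4 = 2

M = 2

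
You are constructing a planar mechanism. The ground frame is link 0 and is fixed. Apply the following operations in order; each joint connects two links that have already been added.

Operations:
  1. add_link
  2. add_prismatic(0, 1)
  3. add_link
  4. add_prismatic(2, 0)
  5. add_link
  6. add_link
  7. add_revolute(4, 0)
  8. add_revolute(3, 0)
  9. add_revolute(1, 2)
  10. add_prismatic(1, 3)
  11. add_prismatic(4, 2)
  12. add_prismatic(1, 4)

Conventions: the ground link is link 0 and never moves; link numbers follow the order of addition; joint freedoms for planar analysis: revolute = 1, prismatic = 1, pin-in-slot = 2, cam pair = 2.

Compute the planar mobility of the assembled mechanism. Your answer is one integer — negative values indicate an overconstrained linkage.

(L,J1,J2)=(1,0,0); link0 fixed
link1: (2,0,0)
P 0-1 [J1]: (2,1,0)
link2: (3,1,0)
P 2-0 [J1]: (3,2,0)
link3: (4,2,0)
link4: (5,2,0)
R 4-0 [J1]: (5,3,0)
R 3-0 [J1]: (5,4,0)
R 1-2 [J1]: (5,5,0)
P 1-3 [J1]: (5,6,0)
P 4-2 [J1]: (5,7,0)
P 1-4 [J1]: (5,8,0)
Grübler: 3·4 − 2·8 − 0 = -4

M = -4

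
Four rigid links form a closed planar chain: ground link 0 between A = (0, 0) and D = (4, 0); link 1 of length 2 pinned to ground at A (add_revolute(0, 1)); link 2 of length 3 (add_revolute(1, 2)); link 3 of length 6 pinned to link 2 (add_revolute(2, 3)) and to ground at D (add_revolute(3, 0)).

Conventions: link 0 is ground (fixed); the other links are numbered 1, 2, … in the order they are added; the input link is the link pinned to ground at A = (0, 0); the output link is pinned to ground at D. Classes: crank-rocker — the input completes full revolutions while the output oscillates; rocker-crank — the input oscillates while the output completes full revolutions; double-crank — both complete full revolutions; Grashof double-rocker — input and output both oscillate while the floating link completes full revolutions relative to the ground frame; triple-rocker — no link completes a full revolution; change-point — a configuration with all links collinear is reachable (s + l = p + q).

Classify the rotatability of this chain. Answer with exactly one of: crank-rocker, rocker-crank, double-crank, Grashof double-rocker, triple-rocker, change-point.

lengths: ground=4, input=2, coupler=3, output=6
sorted: s=2 (shortest), l=6 (longest), p+q=7
s + l = 8 vs p + q = 7
s + l > p + q → non-Grashof → no link fully rotates → triple-rocker

triple-rocker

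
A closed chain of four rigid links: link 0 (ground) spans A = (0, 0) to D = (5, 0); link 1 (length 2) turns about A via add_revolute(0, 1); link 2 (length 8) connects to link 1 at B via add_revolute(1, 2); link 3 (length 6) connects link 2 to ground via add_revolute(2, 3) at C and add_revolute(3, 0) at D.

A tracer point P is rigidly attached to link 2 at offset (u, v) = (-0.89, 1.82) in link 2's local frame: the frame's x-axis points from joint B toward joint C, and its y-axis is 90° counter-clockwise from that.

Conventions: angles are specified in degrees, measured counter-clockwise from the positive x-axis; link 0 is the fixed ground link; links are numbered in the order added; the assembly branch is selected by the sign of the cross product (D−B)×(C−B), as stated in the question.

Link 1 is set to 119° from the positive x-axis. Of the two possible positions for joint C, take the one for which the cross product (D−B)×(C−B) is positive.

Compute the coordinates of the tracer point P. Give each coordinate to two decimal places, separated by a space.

A=(0,0), D=(5.00,0)
B = A + 2.00·(cos119°, sin119°) = (-0.9696, 1.7492)
|BD| = 6.2206
circle(B,8.00) ∩ circle(D,6.00): a=5.3609, h=5.9381
  candidates: C₊=(5.8447,5.9402) cross=36.939; C₋=(2.5052,-5.4567) cross=-36.939
  branch + wants cross > 0 → take C=(5.8447,5.9402) (cross=36.939)
ex = (C−B)/|BC| = (0.8518,0.5239); ey = (-0.5239,0.8518)
P = B + -0.89·ex + 1.82·ey = (-2.6812,2.8333)

-2.68 2.83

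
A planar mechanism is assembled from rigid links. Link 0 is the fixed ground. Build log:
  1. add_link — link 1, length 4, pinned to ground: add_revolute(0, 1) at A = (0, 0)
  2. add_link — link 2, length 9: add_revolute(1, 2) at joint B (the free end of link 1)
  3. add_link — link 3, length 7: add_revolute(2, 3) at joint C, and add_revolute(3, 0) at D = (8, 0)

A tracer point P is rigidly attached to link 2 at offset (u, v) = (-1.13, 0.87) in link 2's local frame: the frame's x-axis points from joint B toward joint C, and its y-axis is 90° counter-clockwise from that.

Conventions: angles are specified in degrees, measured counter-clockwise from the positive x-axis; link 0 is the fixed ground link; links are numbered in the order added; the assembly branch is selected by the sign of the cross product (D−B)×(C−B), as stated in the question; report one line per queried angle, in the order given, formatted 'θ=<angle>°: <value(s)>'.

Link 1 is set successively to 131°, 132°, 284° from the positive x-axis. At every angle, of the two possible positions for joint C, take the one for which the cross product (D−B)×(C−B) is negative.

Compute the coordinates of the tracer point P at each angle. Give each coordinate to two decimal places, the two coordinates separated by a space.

A=(0,0), D=(8.00,0)
θ=131°: B = A + 4.00·(cos131°, sin131°) = (-2.6242, 3.0188)
θ=131°: |BD| = 11.0448
θ=131°: circle(B,9.00) ∩ circle(D,7.00): a=6.9710, h=5.6925
θ=131°:   candidates: C₊=(5.6373,6.5892) cross=62.872; C₋=(2.5255,-4.3623) cross=-62.872
θ=131°:   branch - wants cross < 0 → take C=(2.5255,-4.3623) (cross=-62.872)
θ=131°: ex = (C−B)/|BC| = (0.5722,-0.8201); ey = (0.8201,0.5722)
θ=131°: P = B + -1.13·ex + 0.87·ey = (-2.5573,4.4434)
θ=132°: B = A + 4.00·(cos132°, sin132°) = (-2.6765, 2.9726)
θ=132°: |BD| = 11.0826
θ=132°: circle(B,9.00) ∩ circle(D,7.00): a=6.9850, h=5.6754
θ=132°:   candidates: C₊=(5.5748,6.5665) cross=62.898; C₋=(2.5303,-4.3683) cross=-62.898
θ=132°:   branch - wants cross < 0 → take C=(2.5303,-4.3683) (cross=-62.898)
θ=132°: ex = (C−B)/|BC| = (0.5785,-0.8157); ey = (0.8157,0.5785)
θ=132°: P = B + -1.13·ex + 0.87·ey = (-2.6206,4.3976)
θ=284°: B = A + 4.00·(cos284°, sin284°) = (0.9677, -3.8812)
θ=284°: |BD| = 8.0322
θ=284°: circle(B,9.00) ∩ circle(D,7.00): a=6.0081, h=6.7010
θ=284°:   candidates: C₊=(2.9899,4.8887) cross=53.824; C₋=(9.4657,-6.8448) cross=-53.824
θ=284°:   branch - wants cross < 0 → take C=(9.4657,-6.8448) (cross=-53.824)
θ=284°: ex = (C−B)/|BC| = (0.9442,-0.3293); ey = (0.3293,0.9442)
θ=284°: P = B + -1.13·ex + 0.87·ey = (0.1872,-2.6876)

θ=131°: -2.56 4.44
θ=132°: -2.62 4.40
θ=284°: 0.19 -2.69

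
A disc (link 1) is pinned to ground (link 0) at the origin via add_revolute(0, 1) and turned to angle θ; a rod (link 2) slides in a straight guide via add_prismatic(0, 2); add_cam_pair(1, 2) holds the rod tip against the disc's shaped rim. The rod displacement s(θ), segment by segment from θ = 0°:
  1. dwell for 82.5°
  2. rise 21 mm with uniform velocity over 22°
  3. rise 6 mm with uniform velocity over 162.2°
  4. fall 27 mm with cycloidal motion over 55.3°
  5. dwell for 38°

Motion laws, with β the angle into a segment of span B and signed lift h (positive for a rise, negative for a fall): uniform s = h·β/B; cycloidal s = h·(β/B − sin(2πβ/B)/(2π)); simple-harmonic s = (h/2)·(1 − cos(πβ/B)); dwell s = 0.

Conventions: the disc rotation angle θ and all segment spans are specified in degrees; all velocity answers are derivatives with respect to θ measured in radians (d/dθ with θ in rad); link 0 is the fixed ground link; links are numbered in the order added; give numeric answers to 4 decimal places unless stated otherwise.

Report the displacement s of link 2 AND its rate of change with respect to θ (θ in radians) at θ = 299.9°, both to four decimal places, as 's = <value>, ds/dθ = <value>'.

segment 1 (0° to 82.5°, dwell): s unchanged at 0.0000
segment 2 (82.5° to 104.5°, uniform, h = 21) is passed completely: s = 0.0000 + (21) = 21.0000
segment 3 (104.5° to 266.7°, uniform, h = 6) is passed completely: s = 21.0000 + (6) = 27.0000
θ = 299.9° falls in segment 4 (266.7° to 322°, cycloidal, h = -27): β = 299.9 − 266.7 = 33.2°, B = 55.3°; Δs = -27·(0.6004 − sin(2π·0.6004)/(2π)) = -18.7435; s = 27.0000 − 18.7435 = 8.2565
velocity in seg [266.7°–322°] (cycloidal), θ in radians: β = 33.2° = 0.5794 rad, B = 55.3° = 0.9652 rad; ds/dθ = (h/B)(1 − cos(2πβ/B)) = ((-27)/0.9652)(1 − cos(2π·0.6004)) = -50.568798 mm/rad

s = 8.2565, ds/dθ = -50.5688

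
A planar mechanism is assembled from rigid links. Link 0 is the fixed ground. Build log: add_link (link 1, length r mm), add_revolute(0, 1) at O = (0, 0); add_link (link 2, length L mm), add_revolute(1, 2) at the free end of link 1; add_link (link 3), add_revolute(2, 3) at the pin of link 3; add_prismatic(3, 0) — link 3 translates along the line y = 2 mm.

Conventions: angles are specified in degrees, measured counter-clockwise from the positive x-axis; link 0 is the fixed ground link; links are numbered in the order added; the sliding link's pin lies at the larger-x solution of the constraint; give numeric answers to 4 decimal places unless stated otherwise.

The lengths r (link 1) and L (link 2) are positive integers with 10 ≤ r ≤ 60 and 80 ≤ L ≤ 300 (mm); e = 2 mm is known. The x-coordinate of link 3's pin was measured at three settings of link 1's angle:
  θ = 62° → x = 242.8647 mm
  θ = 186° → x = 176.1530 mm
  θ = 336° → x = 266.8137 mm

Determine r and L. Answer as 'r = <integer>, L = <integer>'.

constraint per measurement: (x − r cos θ)² + (r sin θ − e)² = L²
subtracting the θ₁ and θ₂ equations cancels the r² and L² terms:
r = (x₁² − x₂²) / (2[(x₁cos θ₁ + e sin θ₁) − (x₂cos θ₂ + e sin θ₂)]) = 48.0000 → r = 48
L² = (x₁ − r cos θ₁)² + (r sin θ₁ − e)² = 50176.0018 → L = 224.0000 → L = 224
check at θ₃=336°: x = 266.8137 (printed 266.8137) ✓

r = 48, L = 224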